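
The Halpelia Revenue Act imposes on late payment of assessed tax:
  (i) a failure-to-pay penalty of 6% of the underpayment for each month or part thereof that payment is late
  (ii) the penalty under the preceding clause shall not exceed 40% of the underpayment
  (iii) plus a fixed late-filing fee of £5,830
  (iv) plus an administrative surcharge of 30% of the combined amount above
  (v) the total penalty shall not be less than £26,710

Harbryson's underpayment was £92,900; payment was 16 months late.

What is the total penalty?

£55,887

Accrued rate: 6% × 16 = 96%, capped at 40% → 40%
Failure-to-pay penalty: 40% of £92,900 = £37,160
Penalty before surcharge: £37,160 + £5,830 = £42,990
Administrative surcharge: 30% of £42,990 = £12,897
Total penalty: £42,990 + £12,897 = £55,887
Minimum £26,710: £55,887 meets the minimum, no increase.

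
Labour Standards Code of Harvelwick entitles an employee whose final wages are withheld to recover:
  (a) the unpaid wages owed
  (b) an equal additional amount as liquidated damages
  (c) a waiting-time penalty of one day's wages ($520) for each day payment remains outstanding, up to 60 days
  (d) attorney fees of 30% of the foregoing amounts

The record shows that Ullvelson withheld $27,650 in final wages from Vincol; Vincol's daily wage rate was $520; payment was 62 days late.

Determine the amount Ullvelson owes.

Liquidated damages (equal amount): $27,650
Penalty days: min(62, 60) = 60
Waiting-time penalty: 60 × $520 = $31,200
Subtotal: $27,650 + $27,650 + $31,200 = $86,500
Attorney fees: 30% of $86,500 = $25,950
Total award: $86,500 + $25,950 = $112,450

$112,450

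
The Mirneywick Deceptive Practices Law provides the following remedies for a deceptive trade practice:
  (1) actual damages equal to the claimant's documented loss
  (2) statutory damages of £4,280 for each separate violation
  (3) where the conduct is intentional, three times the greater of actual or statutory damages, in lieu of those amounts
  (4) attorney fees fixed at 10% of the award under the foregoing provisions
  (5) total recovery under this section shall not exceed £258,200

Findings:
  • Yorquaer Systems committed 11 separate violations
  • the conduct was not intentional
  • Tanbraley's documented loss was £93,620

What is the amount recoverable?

Total recovery: £154,770

Statutory damages: 11 × £4,280 = £47,080
Conduct not intentional: the in-lieu enhancement does not apply.
Actual plus statutory damages: £93,620 + £47,080 = £140,700
Attorney fees: 10% of £140,700 = £14,070
Total before cap: £140,700 + £14,070 = £154,770
Cap at £258,200: £154,770 is within the cap, no reduction.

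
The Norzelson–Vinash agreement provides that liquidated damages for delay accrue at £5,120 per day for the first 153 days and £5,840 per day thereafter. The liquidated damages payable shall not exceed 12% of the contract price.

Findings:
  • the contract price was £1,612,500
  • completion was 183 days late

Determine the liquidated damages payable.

£193,500

First 153 days: 153 × £5,120 = £783,360
Remaining days: (183 − 153) × £5,840 = £175,200
Accrued per-day damages: £783,360 + £175,200 = £958,560
Cap: 12% of £1,612,500 = £193,500
Cap at £193,500: £958,560 exceeds the cap → £193,500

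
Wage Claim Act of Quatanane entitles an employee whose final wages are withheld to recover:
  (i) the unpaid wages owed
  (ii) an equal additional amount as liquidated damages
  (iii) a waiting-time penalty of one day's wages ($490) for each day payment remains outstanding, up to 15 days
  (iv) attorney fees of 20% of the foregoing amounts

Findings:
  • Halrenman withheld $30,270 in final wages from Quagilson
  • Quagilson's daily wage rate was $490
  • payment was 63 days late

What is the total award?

Total award: $81,468

Liquidated damages (equal amount): $30,270
Penalty days: min(63, 15) = 15
Waiting-time penalty: 15 × $490 = $7,350
Subtotal: $30,270 + $30,270 + $7,350 = $67,890
Attorney fees: 20% of $67,890 = $13,578
Total award: $67,890 + $13,578 = $81,468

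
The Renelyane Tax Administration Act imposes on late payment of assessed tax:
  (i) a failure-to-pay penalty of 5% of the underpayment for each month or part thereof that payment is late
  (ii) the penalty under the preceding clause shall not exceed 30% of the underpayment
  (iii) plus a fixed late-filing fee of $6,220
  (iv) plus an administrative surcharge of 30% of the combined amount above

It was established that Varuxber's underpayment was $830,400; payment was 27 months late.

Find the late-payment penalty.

$331,942

Accrued rate: 5% × 27 = 135%, capped at 30% → 30%
Failure-to-pay penalty: 30% of $830,400 = $249,120
Penalty before surcharge: $249,120 + $6,220 = $255,340
Administrative surcharge: 30% of $255,340 = $76,602
Total penalty: $255,340 + $76,602 = $331,942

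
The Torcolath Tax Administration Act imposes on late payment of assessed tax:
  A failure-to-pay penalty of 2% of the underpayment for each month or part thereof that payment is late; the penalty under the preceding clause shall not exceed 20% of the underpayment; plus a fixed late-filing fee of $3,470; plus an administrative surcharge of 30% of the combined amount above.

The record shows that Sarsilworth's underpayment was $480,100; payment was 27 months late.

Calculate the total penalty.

$129,337

Accrued rate: 2% × 27 = 54%, capped at 20% → 20%
Failure-to-pay penalty: 20% of $480,100 = $96,020
Penalty before surcharge: $96,020 + $3,470 = $99,490
Administrative surcharge: 30% of $99,490 = $29,847
Total penalty: $99,490 + $29,847 = $129,337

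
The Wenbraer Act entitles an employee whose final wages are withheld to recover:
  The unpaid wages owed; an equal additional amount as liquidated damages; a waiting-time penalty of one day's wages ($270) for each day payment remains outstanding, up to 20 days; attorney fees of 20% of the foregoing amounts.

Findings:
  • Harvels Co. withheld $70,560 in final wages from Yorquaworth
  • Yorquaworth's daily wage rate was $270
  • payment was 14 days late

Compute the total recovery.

Liquidated damages (equal amount): $70,560
Penalty days: min(14, 20) = 14
Waiting-time penalty: 14 × $270 = $3,780
Subtotal: $70,560 + $70,560 + $3,780 = $144,900
Attorney fees: 20% of $144,900 = $28,980
Total award: $144,900 + $28,980 = $173,880

Total award: $173,880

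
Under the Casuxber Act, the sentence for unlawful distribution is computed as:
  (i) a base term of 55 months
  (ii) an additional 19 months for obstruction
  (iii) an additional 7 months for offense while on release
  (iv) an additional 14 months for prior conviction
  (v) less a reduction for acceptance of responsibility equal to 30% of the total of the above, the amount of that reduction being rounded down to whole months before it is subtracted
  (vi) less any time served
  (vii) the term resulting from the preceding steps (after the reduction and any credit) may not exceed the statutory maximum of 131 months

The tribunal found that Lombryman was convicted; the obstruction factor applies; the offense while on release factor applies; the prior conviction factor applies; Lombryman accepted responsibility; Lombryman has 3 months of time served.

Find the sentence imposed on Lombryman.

64 months

Obstruction enhancement: +19 months
Offense while on release enhancement: +7 months
Prior conviction enhancement: +14 months
Adjusted term: 55 months + 19 months + 7 months + 14 months = 95 months
Acceptance of responsibility reduction: 30% of 95 months = 28 months (rounded down)
After reduction: 95 − 28 = 67 months
Less time served: 67 months − 3 months = 64 months
Cap at 131 months: 64 months is within the cap, no reduction.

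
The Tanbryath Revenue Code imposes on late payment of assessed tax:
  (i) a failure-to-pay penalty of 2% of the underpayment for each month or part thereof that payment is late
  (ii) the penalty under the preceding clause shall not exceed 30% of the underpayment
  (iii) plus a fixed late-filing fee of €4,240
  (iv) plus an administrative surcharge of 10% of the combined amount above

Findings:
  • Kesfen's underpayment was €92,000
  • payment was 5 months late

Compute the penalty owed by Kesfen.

€14,784

Accrued rate: 2% × 5 = 10%, capped at 30% → 10%
Failure-to-pay penalty: 10% of €92,000 = €9,200
Penalty before surcharge: €9,200 + €4,240 = €13,440
Administrative surcharge: 10% of €13,440 = €1,344
Total penalty: €13,440 + €1,344 = €14,784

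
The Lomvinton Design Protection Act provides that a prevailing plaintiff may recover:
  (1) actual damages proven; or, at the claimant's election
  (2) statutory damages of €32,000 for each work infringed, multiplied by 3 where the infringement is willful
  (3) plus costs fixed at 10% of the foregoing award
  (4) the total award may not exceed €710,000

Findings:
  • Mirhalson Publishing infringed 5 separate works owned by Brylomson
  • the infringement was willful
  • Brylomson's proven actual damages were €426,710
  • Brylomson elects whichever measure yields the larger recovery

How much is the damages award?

Statutory damages: 5 × €32,000 = €160,000
Trebled: 3 × €160,000 = €480,000
Greater of actual damages (€426,710) or enhanced statutory damages (€480,000): €480,000
Costs: 10% of €480,000 = €48,000
Award plus costs: €480,000 + €48,000 = €528,000
Cap at €710,000: €528,000 is within the cap, no reduction.

€528,000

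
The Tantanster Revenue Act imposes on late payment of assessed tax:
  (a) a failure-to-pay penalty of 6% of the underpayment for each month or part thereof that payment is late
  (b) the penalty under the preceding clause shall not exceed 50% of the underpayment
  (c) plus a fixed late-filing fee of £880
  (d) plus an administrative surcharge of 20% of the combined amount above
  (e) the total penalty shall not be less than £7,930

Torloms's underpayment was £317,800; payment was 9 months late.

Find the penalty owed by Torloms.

Accrued rate: 6% × 9 = 54%, capped at 50% → 50%
Failure-to-pay penalty: 50% of £317,800 = £158,900
Penalty before surcharge: £158,900 + £880 = £159,780
Administrative surcharge: 20% of £159,780 = £31,956
Total penalty: £159,780 + £31,956 = £191,736
Minimum £7,930: £191,736 meets the minimum, no increase.

Penalty: £191,736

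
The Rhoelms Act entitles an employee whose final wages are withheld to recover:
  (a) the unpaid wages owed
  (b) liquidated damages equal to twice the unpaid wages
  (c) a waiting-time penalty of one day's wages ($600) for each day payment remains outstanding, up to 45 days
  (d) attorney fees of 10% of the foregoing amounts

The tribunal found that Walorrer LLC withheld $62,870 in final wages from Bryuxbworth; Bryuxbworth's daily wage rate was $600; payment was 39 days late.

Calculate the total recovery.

Doubled: 2 × $62,870 = $125,740
Penalty days: min(39, 45) = 39
Waiting-time penalty: 39 × $600 = $23,400
Subtotal: $62,870 + $125,740 + $23,400 = $212,010
Attorney fees: 10% of $212,010 = $21,201
Total award: $212,010 + $21,201 = $233,211

$233,211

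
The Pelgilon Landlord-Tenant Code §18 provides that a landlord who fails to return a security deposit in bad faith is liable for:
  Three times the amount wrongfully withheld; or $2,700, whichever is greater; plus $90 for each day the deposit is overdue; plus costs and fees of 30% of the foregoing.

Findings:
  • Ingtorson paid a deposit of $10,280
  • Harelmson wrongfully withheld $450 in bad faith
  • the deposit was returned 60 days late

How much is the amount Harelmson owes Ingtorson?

$10,530

Trebled: 3 × $450 = $1,350
Minimum $2,700: $1,350 is below the minimum → $2,700
Late-return penalty: 60 × $90 = $5,400
Damages plus late penalty: $2,700 + $5,400 = $8,100
Costs and fees: 30% of $8,100 = $2,430
Total recovery: $8,100 + $2,430 = $10,530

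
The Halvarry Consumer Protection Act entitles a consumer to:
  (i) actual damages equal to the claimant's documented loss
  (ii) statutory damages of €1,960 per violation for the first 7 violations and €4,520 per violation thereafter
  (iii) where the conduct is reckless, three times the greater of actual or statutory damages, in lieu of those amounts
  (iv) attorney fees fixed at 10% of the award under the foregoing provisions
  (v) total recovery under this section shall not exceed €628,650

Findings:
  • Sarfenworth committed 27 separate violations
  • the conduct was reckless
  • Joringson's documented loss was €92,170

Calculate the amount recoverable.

First 7 violations: 7 × €1,960 = €13,720
Remaining violations: (27 − 7) × €4,520 = €90,400
Statutory damages: €13,720 + €90,400 = €104,120
Greater of actual damages (€92,170) or statutory damages (€104,120): €104,120
Trebled: 3 × €104,120 = €312,360
Attorney fees: 10% of €312,360 = €31,236
Total before cap: €312,360 + €31,236 = €343,596
Cap at €628,650: €343,596 is within the cap, no reduction.

€343,596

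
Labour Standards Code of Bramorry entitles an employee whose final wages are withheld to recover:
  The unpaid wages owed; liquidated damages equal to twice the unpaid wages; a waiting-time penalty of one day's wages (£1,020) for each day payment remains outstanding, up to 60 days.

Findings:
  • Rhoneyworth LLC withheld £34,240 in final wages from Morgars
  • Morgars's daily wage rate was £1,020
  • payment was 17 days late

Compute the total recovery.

Doubled: 2 × £34,240 = £68,480
Penalty days: min(17, 60) = 17
Waiting-time penalty: 17 × £1,020 = £17,340
Total award: £34,240 + £68,480 + £17,340 = £120,060

Total award: £120,060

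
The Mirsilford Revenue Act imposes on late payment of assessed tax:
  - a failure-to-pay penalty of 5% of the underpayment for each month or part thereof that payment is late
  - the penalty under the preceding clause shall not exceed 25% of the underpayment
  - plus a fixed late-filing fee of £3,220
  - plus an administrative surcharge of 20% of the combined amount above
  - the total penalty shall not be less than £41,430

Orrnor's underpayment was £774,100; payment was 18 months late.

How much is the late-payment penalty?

Accrued rate: 5% × 18 = 90%, capped at 25% → 25%
Failure-to-pay penalty: 25% of £774,100 = £193,525
Penalty before surcharge: £193,525 + £3,220 = £196,745
Administrative surcharge: 20% of £196,745 = £39,349
Total penalty: £196,745 + £39,349 = £236,094
Minimum £41,430: £236,094 meets the minimum, no increase.

Penalty: £236,094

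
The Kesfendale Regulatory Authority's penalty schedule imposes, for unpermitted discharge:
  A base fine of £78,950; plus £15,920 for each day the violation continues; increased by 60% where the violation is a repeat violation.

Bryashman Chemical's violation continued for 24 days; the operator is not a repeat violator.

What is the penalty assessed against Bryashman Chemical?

Per-day component: 24 × £15,920 = £382,080
Base plus per-day: £78,950 + £382,080 = £461,030
The operator is not a repeat violator: no 60% increase.

£461,030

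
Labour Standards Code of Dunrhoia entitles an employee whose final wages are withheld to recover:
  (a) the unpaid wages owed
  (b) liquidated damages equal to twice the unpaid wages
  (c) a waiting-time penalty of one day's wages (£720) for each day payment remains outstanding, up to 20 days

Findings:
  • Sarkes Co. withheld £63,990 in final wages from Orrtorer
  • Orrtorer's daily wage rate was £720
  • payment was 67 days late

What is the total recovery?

Doubled: 2 × £63,990 = £127,980
Penalty days: min(67, 20) = 20
Waiting-time penalty: 20 × £720 = £14,400
Total award: £63,990 + £127,980 + £14,400 = £206,370

Total award: £206,370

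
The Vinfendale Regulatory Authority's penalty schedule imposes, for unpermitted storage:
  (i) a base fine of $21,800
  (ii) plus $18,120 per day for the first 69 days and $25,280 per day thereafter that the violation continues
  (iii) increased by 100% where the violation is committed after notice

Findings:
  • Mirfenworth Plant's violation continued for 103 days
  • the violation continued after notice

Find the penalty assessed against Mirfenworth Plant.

First 69 days: 69 × $18,120 = $1,250,280
Remaining days: (103 − 69) × $25,280 = $859,520
Per-day component: $1,250,280 + $859,520 = $2,109,800
Base plus per-day: $21,800 + $2,109,800 = $2,131,600
Enhancement: 100% of $2,131,600 = $2,131,600
Enhanced fine: $2,131,600 + $2,131,600 = $4,263,200

$4,263,200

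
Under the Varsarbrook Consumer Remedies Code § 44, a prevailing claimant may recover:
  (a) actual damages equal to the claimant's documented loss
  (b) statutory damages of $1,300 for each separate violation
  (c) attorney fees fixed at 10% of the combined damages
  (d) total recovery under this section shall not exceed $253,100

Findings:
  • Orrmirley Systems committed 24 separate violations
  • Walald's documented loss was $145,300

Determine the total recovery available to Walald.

$194,150

Statutory damages: 24 × $1,300 = $31,200
Combined damages: $145,300 + $31,200 = $176,500
Attorney fees: 10% of $176,500 = $17,650
Total before cap: $176,500 + $17,650 = $194,150
Cap at $253,100: $194,150 is within the cap, no reduction.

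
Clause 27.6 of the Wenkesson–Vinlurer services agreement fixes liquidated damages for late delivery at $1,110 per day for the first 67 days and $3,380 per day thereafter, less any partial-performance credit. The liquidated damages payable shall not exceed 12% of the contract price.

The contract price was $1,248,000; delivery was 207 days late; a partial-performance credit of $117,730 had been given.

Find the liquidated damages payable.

First 67 days: 67 × $1,110 = $74,370
Remaining days: (207 − 67) × $3,380 = $473,200
Accrued per-day damages: $74,370 + $473,200 = $547,570
Less partial-performance credit: $547,570 − $117,730 = $429,840
Cap: 12% of $1,248,000 = $149,760
Cap at $149,760: $429,840 exceeds the cap → $149,760

$149,760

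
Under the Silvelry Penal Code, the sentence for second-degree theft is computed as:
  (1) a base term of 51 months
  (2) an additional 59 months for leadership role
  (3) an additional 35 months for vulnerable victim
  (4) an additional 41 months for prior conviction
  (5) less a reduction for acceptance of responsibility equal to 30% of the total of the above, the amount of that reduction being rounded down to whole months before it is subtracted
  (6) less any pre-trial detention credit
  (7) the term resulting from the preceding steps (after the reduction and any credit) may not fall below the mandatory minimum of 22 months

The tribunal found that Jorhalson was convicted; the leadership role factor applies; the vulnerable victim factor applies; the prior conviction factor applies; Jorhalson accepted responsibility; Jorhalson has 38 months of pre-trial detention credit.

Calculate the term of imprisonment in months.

93 months

Leadership role enhancement: +59 months
Vulnerable victim enhancement: +35 months
Prior conviction enhancement: +41 months
Adjusted term: 51 months + 59 months + 35 months + 41 months = 186 months
Acceptance of responsibility reduction: 30% of 186 months = 55 months (rounded down)
After reduction: 186 − 55 = 131 months
Less pre-trial detention credit: 131 months − 38 months = 93 months
Minimum 22 months: 93 months meets the minimum, no increase.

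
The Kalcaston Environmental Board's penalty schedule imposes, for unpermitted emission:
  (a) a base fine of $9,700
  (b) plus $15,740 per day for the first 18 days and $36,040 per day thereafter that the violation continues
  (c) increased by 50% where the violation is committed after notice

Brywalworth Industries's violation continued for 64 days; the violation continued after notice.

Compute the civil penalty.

First 18 days: 18 × $15,740 = $283,320
Remaining days: (64 − 18) × $36,040 = $1,657,840
Per-day component: $283,320 + $1,657,840 = $1,941,160
Base plus per-day: $9,700 + $1,941,160 = $1,950,860
Enhancement: 50% of $1,950,860 = $975,430
Enhanced fine: $1,950,860 + $975,430 = $2,926,290

$2,926,290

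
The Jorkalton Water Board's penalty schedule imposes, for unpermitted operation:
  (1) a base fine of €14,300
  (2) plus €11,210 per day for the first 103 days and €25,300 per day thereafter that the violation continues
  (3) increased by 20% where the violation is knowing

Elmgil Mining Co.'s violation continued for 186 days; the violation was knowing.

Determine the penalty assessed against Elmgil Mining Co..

€3,922,596

First 103 days: 103 × €11,210 = €1,154,630
Remaining days: (186 − 103) × €25,300 = €2,099,900
Per-day component: €1,154,630 + €2,099,900 = €3,254,530
Base plus per-day: €14,300 + €3,254,530 = €3,268,830
Enhancement: 20% of €3,268,830 = €653,766
Enhanced fine: €3,268,830 + €653,766 = €3,922,596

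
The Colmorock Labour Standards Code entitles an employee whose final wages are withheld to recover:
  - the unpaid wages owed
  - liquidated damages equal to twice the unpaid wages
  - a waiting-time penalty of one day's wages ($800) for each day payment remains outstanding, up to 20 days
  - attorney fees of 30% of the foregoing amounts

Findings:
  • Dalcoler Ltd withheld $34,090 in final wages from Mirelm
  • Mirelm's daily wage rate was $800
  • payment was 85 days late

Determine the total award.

Doubled: 2 × $34,090 = $68,180
Penalty days: min(85, 20) = 20
Waiting-time penalty: 20 × $800 = $16,000
Subtotal: $34,090 + $68,180 + $16,000 = $118,270
Attorney fees: 30% of $118,270 = $35,481
Total award: $118,270 + $35,481 = $153,751

Total award: $153,751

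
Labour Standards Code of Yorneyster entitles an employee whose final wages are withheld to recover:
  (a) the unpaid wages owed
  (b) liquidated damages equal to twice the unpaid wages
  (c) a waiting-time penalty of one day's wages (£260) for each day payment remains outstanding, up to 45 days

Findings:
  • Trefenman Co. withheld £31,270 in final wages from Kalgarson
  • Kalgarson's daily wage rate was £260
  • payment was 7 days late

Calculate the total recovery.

£95,630

Doubled: 2 × £31,270 = £62,540
Penalty days: min(7, 45) = 7
Waiting-time penalty: 7 × £260 = £1,820
Total award: £31,270 + £62,540 + £1,820 = £95,630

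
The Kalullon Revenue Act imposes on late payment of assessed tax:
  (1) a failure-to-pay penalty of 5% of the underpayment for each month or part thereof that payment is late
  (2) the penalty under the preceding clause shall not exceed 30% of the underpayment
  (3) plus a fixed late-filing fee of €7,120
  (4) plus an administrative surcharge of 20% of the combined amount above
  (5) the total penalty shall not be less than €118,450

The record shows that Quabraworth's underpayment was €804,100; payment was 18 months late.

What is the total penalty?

€298,020

Accrued rate: 5% × 18 = 90%, capped at 30% → 30%
Failure-to-pay penalty: 30% of €804,100 = €241,230
Penalty before surcharge: €241,230 + €7,120 = €248,350
Administrative surcharge: 20% of €248,350 = €49,670
Total penalty: €248,350 + €49,670 = €298,020
Minimum €118,450: €298,020 meets the minimum, no increase.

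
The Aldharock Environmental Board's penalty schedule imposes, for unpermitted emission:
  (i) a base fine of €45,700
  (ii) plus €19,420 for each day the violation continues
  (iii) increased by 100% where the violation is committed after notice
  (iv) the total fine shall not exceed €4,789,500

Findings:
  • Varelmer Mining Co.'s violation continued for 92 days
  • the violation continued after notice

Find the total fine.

Per-day component: 92 × €19,420 = €1,786,640
Base plus per-day: €45,700 + €1,786,640 = €1,832,340
Enhancement: 100% of €1,832,340 = €1,832,340
Enhanced fine: €1,832,340 + €1,832,340 = €3,664,680
Cap at €4,789,500: €3,664,680 is within the cap, no reduction.

€3,664,680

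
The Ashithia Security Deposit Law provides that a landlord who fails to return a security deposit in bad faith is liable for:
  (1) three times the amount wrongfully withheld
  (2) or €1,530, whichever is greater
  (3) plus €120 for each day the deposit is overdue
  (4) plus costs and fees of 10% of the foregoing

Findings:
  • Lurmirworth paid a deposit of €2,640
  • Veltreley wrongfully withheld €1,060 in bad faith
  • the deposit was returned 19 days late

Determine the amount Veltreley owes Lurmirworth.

Recovery: €6,006

Trebled: 3 × €1,060 = €3,180
Minimum €1,530: €3,180 meets the minimum, no increase.
Late-return penalty: 19 × €120 = €2,280
Damages plus late penalty: €3,180 + €2,280 = €5,460
Costs and fees: 10% of €5,460 = €546
Total recovery: €5,460 + €546 = €6,006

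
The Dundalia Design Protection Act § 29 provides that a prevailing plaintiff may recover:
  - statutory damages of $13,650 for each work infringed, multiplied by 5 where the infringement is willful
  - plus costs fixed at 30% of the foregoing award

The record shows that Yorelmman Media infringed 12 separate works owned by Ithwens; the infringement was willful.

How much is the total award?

Award: $1,064,700

Statutory damages: 12 × $13,650 = $163,800
Multiplied by 5: 5 × $163,800 = $819,000
Costs: 30% of $819,000 = $245,700
Award plus costs: $819,000 + $245,700 = $1,064,700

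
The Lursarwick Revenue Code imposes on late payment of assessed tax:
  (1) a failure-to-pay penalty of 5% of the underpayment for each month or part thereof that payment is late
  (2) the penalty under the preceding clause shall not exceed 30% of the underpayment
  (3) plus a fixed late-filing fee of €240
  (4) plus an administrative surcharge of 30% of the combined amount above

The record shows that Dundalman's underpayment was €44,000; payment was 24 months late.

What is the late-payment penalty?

€17,472

Accrued rate: 5% × 24 = 120%, capped at 30% → 30%
Failure-to-pay penalty: 30% of €44,000 = €13,200
Penalty before surcharge: €13,200 + €240 = €13,440
Administrative surcharge: 30% of €13,440 = €4,032
Total penalty: €13,440 + €4,032 = €17,472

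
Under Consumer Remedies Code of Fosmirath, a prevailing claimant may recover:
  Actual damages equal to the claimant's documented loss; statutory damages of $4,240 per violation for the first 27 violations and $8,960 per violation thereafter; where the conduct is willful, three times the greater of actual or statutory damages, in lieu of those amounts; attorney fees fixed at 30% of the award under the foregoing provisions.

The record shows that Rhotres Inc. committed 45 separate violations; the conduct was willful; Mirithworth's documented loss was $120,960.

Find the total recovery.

First 27 violations: 27 × $4,240 = $114,480
Remaining violations: (45 − 27) × $8,960 = $161,280
Statutory damages: $114,480 + $161,280 = $275,760
Greater of actual damages ($120,960) or statutory damages ($275,760): $275,760
Trebled: 3 × $275,760 = $827,280
Attorney fees: 30% of $827,280 = $248,184
Total recovery: $827,280 + $248,184 = $1,075,464

$1,075,464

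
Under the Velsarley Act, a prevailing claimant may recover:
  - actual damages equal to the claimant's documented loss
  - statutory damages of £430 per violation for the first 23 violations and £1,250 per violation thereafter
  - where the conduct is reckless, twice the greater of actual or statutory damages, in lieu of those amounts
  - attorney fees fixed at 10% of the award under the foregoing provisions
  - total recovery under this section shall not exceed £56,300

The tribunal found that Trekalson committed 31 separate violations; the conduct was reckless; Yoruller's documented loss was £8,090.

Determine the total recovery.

£43,758

First 23 violations: 23 × £430 = £9,890
Remaining violations: (31 − 23) × £1,250 = £10,000
Statutory damages: £9,890 + £10,000 = £19,890
Greater of actual damages (£8,090) or statutory damages (£19,890): £19,890
Doubled: 2 × £19,890 = £39,780
Attorney fees: 10% of £39,780 = £3,978
Total before cap: £39,780 + £3,978 = £43,758
Cap at £56,300: £43,758 is within the cap, no reduction.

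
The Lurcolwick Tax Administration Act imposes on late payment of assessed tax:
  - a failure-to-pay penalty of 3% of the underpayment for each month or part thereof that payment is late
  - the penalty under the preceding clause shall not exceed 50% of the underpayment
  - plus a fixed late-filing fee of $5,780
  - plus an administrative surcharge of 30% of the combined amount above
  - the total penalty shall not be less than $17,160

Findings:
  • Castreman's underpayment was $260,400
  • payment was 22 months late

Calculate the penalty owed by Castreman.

Accrued rate: 3% × 22 = 66%, capped at 50% → 50%
Failure-to-pay penalty: 50% of $260,400 = $130,200
Penalty before surcharge: $130,200 + $5,780 = $135,980
Administrative surcharge: 30% of $135,980 = $40,794
Total penalty: $135,980 + $40,794 = $176,774
Minimum $17,160: $176,774 meets the minimum, no increase.

Penalty: $176,774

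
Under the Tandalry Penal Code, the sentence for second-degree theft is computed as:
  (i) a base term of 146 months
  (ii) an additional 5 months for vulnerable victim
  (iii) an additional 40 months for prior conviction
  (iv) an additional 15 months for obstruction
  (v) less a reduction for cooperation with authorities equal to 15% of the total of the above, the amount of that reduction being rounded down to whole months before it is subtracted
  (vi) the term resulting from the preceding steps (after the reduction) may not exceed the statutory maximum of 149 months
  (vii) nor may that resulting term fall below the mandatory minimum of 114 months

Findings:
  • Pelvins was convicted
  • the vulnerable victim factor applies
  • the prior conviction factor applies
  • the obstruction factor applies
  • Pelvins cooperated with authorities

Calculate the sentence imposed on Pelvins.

149 months

Vulnerable victim enhancement: +5 months
Prior conviction enhancement: +40 months
Obstruction enhancement: +15 months
Adjusted term: 146 months + 5 months + 40 months + 15 months = 206 months
Cooperation with authorities reduction: 15% of 206 months = 30 months (rounded down)
After reduction: 206 − 30 = 176 months
Cap at 149 months: 176 months exceeds the cap → 149 months
Minimum 114 months: 149 months meets the minimum, no increase.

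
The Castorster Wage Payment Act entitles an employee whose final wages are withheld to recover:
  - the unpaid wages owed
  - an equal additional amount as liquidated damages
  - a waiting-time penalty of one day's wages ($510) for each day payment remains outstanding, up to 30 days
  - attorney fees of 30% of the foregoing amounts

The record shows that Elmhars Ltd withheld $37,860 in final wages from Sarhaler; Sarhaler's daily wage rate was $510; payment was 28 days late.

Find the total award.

Total award: $117,000

Liquidated damages (equal amount): $37,860
Penalty days: min(28, 30) = 28
Waiting-time penalty: 28 × $510 = $14,280
Subtotal: $37,860 + $37,860 + $14,280 = $90,000
Attorney fees: 30% of $90,000 = $27,000
Total award: $90,000 + $27,000 = $117,000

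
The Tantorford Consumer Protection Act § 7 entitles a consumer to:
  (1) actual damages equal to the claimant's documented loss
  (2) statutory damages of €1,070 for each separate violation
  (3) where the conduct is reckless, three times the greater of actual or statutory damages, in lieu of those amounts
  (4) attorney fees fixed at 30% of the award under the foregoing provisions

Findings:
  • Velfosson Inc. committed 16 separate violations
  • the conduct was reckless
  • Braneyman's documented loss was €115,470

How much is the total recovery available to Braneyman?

Statutory damages: 16 × €1,070 = €17,120
Greater of actual damages (€115,470) or statutory damages (€17,120): €115,470
Trebled: 3 × €115,470 = €346,410
Attorney fees: 30% of €346,410 = €103,923
Total recovery: €346,410 + €103,923 = €450,333

€450,333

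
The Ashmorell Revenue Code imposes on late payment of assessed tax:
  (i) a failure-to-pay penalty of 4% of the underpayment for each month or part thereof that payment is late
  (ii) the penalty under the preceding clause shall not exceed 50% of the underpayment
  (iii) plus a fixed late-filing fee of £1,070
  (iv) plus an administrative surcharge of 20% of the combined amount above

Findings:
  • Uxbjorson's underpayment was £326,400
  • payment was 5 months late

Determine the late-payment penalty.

Accrued rate: 4% × 5 = 20%, capped at 50% → 20%
Failure-to-pay penalty: 20% of £326,400 = £65,280
Penalty before surcharge: £65,280 + £1,070 = £66,350
Administrative surcharge: 20% of £66,350 = £13,270
Total penalty: £66,350 + £13,270 = £79,620

£79,620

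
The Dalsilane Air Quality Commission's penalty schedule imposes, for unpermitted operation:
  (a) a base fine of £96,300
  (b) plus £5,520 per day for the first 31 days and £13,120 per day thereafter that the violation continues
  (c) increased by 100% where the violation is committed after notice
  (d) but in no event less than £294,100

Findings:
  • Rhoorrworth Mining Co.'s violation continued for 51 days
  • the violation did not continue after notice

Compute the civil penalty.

First 31 days: 31 × £5,520 = £171,120
Remaining days: (51 − 31) × £13,120 = £262,400
Per-day component: £171,120 + £262,400 = £433,520
Base plus per-day: £96,300 + £433,520 = £529,820
The violation did not continue after notice: no 100% increase.
Minimum £294,100: £529,820 meets the minimum, no increase.

£529,820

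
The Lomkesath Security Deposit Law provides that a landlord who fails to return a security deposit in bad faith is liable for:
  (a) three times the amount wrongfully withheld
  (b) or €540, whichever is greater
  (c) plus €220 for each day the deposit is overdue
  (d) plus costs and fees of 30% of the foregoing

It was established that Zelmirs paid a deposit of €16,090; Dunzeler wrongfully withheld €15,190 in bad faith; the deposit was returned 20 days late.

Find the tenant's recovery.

Trebled: 3 × €15,190 = €45,570
Minimum €540: €45,570 meets the minimum, no increase.
Late-return penalty: 20 × €220 = €4,400
Damages plus late penalty: €45,570 + €4,400 = €49,970
Costs and fees: 30% of €49,970 = €14,991
Total recovery: €49,970 + €14,991 = €64,961

€64,961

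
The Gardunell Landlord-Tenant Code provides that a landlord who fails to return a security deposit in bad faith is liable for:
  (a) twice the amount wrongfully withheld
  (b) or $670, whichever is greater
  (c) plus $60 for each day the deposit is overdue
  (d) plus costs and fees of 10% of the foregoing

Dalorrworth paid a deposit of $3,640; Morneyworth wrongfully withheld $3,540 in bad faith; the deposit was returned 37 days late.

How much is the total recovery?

Doubled: 2 × $3,540 = $7,080
Minimum $670: $7,080 meets the minimum, no increase.
Late-return penalty: 37 × $60 = $2,220
Damages plus late penalty: $7,080 + $2,220 = $9,300
Costs and fees: 10% of $9,300 = $930
Total recovery: $9,300 + $930 = $10,230

$10,230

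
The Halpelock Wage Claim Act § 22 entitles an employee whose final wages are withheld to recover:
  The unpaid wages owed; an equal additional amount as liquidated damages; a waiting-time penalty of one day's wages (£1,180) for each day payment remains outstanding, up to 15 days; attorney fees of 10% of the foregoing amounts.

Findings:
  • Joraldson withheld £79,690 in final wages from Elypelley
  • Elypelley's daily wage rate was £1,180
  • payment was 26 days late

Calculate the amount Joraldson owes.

£194,788

Liquidated damages (equal amount): £79,690
Penalty days: min(26, 15) = 15
Waiting-time penalty: 15 × £1,180 = £17,700
Subtotal: £79,690 + £79,690 + £17,700 = £177,080
Attorney fees: 10% of £177,080 = £17,708
Total award: £177,080 + £17,708 = £194,788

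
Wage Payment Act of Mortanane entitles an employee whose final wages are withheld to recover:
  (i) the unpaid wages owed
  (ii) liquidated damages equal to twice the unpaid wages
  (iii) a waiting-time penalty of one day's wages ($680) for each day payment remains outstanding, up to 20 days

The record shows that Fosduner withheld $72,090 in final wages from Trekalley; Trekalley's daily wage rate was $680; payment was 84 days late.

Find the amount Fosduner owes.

Doubled: 2 × $72,090 = $144,180
Penalty days: min(84, 20) = 20
Waiting-time penalty: 20 × $680 = $13,600
Total award: $72,090 + $144,180 + $13,600 = $229,870

$229,870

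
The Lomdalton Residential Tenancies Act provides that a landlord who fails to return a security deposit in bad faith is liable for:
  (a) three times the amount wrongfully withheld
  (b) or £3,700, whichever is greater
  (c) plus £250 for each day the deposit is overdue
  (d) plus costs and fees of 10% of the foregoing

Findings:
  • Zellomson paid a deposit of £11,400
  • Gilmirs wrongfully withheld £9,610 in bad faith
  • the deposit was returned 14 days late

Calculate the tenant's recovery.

Trebled: 3 × £9,610 = £28,830
Minimum £3,700: £28,830 meets the minimum, no increase.
Late-return penalty: 14 × £250 = £3,500
Damages plus late penalty: £28,830 + £3,500 = £32,330
Costs and fees: 10% of £32,330 = £3,233
Total recovery: £32,330 + £3,233 = £35,563

£35,563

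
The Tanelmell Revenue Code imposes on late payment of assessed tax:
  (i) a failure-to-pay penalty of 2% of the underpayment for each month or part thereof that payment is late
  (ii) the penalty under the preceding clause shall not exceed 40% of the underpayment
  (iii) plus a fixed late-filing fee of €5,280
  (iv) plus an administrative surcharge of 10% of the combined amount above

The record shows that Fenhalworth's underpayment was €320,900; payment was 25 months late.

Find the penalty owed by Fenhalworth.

Accrued rate: 2% × 25 = 50%, capped at 40% → 40%
Failure-to-pay penalty: 40% of €320,900 = €128,360
Penalty before surcharge: €128,360 + €5,280 = €133,640
Administrative surcharge: 10% of €133,640 = €13,364
Total penalty: €133,640 + €13,364 = €147,004

€147,004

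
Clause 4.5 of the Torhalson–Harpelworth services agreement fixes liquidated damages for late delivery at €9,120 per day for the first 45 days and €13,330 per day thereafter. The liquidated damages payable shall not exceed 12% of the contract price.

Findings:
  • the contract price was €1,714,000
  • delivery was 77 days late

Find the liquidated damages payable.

First 45 days: 45 × €9,120 = €410,400
Remaining days: (77 − 45) × €13,330 = €426,560
Accrued per-day damages: €410,400 + €426,560 = €836,960
Cap: 12% of €1,714,000 = €205,680
Cap at €205,680: €836,960 exceeds the cap → €205,680

€205,680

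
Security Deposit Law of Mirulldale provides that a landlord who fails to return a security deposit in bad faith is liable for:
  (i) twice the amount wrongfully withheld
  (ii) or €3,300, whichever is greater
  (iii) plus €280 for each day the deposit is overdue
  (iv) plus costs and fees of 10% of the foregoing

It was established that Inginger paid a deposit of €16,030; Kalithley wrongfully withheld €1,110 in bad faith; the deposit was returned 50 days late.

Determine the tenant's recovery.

Recovery: €19,030

Doubled: 2 × €1,110 = €2,220
Minimum €3,300: €2,220 is below the minimum → €3,300
Late-return penalty: 50 × €280 = €14,000
Damages plus late penalty: €3,300 + €14,000 = €17,300
Costs and fees: 10% of €17,300 = €1,730
Total recovery: €17,300 + €1,730 = €19,030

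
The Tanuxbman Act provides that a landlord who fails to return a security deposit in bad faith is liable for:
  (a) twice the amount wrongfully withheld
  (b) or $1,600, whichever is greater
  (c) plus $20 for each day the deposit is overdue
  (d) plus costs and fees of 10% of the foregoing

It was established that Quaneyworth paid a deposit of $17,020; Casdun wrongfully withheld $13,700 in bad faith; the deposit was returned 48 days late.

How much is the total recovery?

Doubled: 2 × $13,700 = $27,400
Minimum $1,600: $27,400 meets the minimum, no increase.
Late-return penalty: 48 × $20 = $960
Damages plus late penalty: $27,400 + $960 = $28,360
Costs and fees: 10% of $28,360 = $2,836
Total recovery: $28,360 + $2,836 = $31,196

$31,196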